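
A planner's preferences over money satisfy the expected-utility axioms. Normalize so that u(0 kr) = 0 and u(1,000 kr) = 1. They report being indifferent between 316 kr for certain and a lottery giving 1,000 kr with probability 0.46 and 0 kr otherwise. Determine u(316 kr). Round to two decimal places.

0.46

By the standard-gamble method, u(316 kr) is just the indifference probability on the best outcome: 0.46.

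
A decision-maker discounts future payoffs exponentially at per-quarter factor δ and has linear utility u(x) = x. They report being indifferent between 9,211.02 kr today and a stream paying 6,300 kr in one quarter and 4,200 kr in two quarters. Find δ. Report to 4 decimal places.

Present value of the stream is 6300·δ + 4200·δ². Indifference gives 6300δ + 4200δ² = 9211.02.
Rearranged: 4200δ² + 6300δ − 9211.02 = 0.
By the quadratic formula (taking the positive root), δ = (−6300 + √194435136.00) / 8400 ≈ 0.9100.

δ ≈ 0.9100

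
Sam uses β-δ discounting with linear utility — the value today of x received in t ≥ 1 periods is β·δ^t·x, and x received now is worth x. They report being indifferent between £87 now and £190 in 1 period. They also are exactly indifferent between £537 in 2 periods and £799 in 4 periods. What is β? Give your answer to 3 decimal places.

The second indifference involves only future payoffs, so β cancels: β·δ^2·537 = β·δ^4·799, giving δ^2 = 537/799 = 0.67209, so δ = 0.81981.
The first indifference: 87 = β·δ·190, so β = 87/(δ·190) = 87/(0.81981·190) ≈ 0.559.

β ≈ 0.559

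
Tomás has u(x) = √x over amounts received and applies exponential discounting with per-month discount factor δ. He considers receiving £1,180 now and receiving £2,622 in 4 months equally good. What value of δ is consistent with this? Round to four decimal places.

Equating discounted utilities: u(1180) = δ^4·u(2622) ⇒ δ^4 = u(1180)/u(2622).
With u(x) = √x: δ^4 = √1180/√2622 = √(1180/2622) = 0.67085.
Hence δ = (0.67085)^(1/4) = 0.905016.

δ ≈ 0.9050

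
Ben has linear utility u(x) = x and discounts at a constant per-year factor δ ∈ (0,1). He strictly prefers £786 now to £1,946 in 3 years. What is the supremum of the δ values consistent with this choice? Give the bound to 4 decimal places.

The preference means 786 > δ^3·1946.
So δ^3 < 786/1946 = 0.40391; taking the cube root of both positive sides preserves the inequality.
δ < 0.40391^(1/3) = 0.7392.

δ < 0.7392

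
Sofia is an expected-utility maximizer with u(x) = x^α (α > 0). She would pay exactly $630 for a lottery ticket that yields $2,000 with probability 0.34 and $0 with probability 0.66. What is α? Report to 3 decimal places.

Since u(0) = 0, the lottery's EU is 0.34·2000^α.
Indifference: 630^α = 0.34·2000^α, so (630/2000)^α = 0.34.
Taking logs: α·ln(630/2000) = ln(0.34), so α = -1.078810 / -1.155183 ≈ 0.934.

α ≈ 0.934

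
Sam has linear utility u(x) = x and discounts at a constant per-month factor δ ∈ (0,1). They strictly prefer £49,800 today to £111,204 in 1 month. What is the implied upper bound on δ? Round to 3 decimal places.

Comparing present values: 49800 > δ·111204.
Dividing through by 111204 gives δ < 0.44783.

δ < 0.448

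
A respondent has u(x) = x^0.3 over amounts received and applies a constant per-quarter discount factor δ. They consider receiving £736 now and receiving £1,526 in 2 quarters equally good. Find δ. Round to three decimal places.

δ ≈ 0.896

Indifference means u(736) = δ^2 · u(1526), so δ^2 = u(736)/u(1526).
With u(x) = x^0.3: δ^2 = 736^0.3/1526^0.3 = (736/1526)^0.3 = 0.80352.
Taking the square root: δ = 0.80352^(1/2) ≈ 0.896.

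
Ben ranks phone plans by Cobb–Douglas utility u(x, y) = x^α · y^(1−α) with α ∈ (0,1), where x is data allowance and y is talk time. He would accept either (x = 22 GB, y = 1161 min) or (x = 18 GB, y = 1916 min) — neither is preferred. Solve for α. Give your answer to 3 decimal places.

α ≈ 0.714

The Cobb–Douglas utilities coincide, so 22^α·1161^(1−α) = 18^α·1916^(1−α).
(22/18)^α = (1916/1161)^(1−α); take logs: α·ln(22/18) = (1−α)·ln(1916/1161), i.e. α·0.200671 = (1−α)·0.500958.
Thus α·(0.701629) = 0.500958, so α = 0.500958/0.701629 ≈ 0.714.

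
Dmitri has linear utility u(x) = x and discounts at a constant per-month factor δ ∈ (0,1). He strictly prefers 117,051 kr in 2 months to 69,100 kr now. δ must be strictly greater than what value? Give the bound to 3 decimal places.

Under u(x) = x this choice says 69100 < δ^2·117051.
Hence δ^2 > 69100/117051 = 0.59034, and x ↦ x^(1/2) is increasing on (0,∞).
δ > 0.59034^(1/2) = 0.768.

δ > 0.768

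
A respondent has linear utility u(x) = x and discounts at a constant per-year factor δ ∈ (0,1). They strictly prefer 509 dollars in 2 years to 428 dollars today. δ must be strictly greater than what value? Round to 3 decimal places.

Comparing present values: 428 < δ^2·509.
Dividing by 509: δ^2 > 0.84086. Both sides are positive, so the square root keeps the direction.
δ > 0.84086^(1/2) = 0.917.

δ > 0.917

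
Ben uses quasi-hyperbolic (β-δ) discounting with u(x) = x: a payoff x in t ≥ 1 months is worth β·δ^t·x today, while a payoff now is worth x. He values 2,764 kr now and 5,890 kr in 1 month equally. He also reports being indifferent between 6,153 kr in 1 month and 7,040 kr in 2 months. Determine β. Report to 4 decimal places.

β ≈ 0.5369

From the later pair, β·δ^1·6153 = β·δ^2·7040; dividing through, δ = 6153/7040 = 0.87401.
Now use the now-vs-future pair: 2764 = β·δ·5890 gives β = 2764/(0.87401·5890) ≈ 0.5369.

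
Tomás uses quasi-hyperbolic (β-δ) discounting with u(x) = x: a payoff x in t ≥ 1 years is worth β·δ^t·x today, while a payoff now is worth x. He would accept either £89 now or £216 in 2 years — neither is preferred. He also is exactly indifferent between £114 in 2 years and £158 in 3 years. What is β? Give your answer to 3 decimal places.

The second indifference involves only future payoffs, so β cancels: β·δ^2·114 = β·δ^3·158, giving δ = 114/158 = 0.72152.
The first indifference: 89 = β·δ^2·216, so β = 89/(δ^2·216) = 89/(0.52059·216) ≈ 0.791.

β ≈ 0.791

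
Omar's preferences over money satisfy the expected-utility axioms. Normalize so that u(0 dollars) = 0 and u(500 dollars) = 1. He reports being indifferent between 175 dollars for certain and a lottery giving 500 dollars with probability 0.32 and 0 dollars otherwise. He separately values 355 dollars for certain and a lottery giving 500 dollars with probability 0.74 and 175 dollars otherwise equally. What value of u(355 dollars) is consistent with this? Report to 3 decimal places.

From the first indifference, u(175 dollars) = 0.32·u(500 dollars) + 0.68·u(0 dollars) = 0.32·1 + 0.68·0 = 0.32.
Then u(355 dollars) = 0.74·u(500 dollars) + 0.26·u(175 dollars) = 0.74·1.00 + 0.26·0.32 = 0.8232.

0.823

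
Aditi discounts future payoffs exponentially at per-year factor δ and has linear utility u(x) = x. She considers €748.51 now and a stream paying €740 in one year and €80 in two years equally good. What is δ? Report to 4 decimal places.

δ ≈ 0.9200

Equating present values: 748.51 = 740δ + 80δ².
So 80δ² + 740δ − 748.51 = 0.
The positive root is δ = [−740 + √(740² + 4·80·748.51)] / (2·80) = (−740 + 887.200)/160 ≈ 0.9200.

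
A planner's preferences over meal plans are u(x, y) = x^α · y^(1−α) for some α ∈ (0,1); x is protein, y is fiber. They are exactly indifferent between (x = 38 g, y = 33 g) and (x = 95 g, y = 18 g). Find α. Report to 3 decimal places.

α ≈ 0.398

The Cobb–Douglas utilities coincide, so 38^α·33^(1−α) = 95^α·18^(1−α).
Taking logs: α·ln 38 + (1−α)·ln 33 = α·ln 95 + (1−α)·ln 18, i.e. α·-0.916291 = (1−α)·-0.606136.
Thus α·(-1.522427) = -0.606136, so α = -0.606136/-1.522427 ≈ 0.398.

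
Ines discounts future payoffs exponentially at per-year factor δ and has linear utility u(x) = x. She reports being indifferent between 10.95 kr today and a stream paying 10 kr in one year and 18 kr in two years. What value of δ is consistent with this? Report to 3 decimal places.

δ ≈ 0.550

The stream is worth 10δ + 18δ² today, so 10δ + 18δ² = 10.95.
Rearranged: 18δ² + 10δ − 10.95 = 0.
δ = (−10 + √(10² + 4·18·10.95)) / (2·18) = (−10 + √888.40) / 36 ≈ 0.550.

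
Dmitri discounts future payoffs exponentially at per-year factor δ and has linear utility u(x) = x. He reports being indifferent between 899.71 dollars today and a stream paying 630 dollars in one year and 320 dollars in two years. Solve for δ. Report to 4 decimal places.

Present value of the stream is 630·δ + 320·δ². Indifference gives 630δ + 320δ² = 899.71.
That is, 320δ² + 630δ − 899.71 = 0, a quadratic in δ.
By the quadratic formula (taking the positive root), δ = (−630 + √1548528.80) / 640 ≈ 0.9600.

δ ≈ 0.9600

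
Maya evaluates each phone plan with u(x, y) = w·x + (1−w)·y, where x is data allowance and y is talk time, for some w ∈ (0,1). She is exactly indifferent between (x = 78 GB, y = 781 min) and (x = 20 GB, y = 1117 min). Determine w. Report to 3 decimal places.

u(78,781) = u(20,1117) means w·78 + (1−w)·781 = w·20 + (1−w)·1117.
Rearranging, 58·w − 336·(1−w) = 0.
Hence w = 336/(58+336) = 336/394 = 0.853.

w = 0.853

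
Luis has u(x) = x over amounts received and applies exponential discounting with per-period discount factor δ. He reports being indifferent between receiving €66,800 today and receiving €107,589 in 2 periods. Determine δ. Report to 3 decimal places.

The payoff in 2 periods is discounted by δ^2, so u(66800) = δ^2·u(107589) and δ^2 = u(66800)/u(107589).
With u(x) = x: δ^2 = 66800/107589 = 0.62088.
So δ = 0.62088^(1/2) ≈ 0.788.

δ ≈ 0.788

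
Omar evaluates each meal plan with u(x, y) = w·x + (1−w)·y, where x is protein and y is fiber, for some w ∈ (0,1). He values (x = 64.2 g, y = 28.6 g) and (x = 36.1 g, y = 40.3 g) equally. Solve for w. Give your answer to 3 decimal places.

u(64.2,28.6) = u(36.1,40.3) means w·64.2 + (1−w)·28.6 = w·36.1 + (1−w)·40.3.
Rearranging, 28.1·w − 11.7·(1−w) = 0.
The marginal rate of substitution is 11.7/28.1, so w = 11.7/(28.1+11.7) = 0.294.

w = 0.294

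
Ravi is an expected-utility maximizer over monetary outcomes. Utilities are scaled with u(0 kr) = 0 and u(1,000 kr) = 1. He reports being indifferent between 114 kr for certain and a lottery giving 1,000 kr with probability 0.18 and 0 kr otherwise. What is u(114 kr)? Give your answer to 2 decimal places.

By the standard-gamble method, u(114 kr) is just the indifference probability on the best outcome: 0.18.

0.18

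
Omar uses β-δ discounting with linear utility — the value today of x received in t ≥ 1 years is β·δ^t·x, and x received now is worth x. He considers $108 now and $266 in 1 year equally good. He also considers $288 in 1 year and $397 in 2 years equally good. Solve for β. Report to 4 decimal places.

From the later pair, β·δ^1·288 = β·δ^2·397; dividing through, δ = 288/397 = 0.72544.
Now use the now-vs-future pair: 108 = β·δ·266 gives β = 108/(0.72544·266) ≈ 0.5597.

β ≈ 0.5597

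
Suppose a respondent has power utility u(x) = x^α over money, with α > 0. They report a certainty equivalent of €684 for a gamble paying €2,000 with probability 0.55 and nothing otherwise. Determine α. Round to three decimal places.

α ≈ 0.557

Since u(0) = 0, the lottery's EU is 0.55·2000^α.
Equating: 684^α = 0.55·2000^α, i.e. 0.3420^α = 0.55.
Taking logs: α·ln(684/2000) = ln(0.55), so α = -0.597837 / -1.072945 ≈ 0.557.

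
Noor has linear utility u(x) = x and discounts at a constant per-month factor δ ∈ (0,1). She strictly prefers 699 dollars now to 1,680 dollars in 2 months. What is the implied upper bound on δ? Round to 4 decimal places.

Under u(x) = x this choice says 699 > δ^2·1680.
So δ^2 < 699/1680 = 0.41607; taking the square root of both positive sides preserves the inequality.
δ < 0.41607^(1/2) = 0.6450.

δ < 0.6450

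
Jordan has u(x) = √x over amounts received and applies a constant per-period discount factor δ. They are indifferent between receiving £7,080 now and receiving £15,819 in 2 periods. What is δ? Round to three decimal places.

Indifference means u(7080) = δ^2 · u(15819), so δ^2 = u(7080)/u(15819).
Since u(x) = √x, δ^2 = √(7080/15819) = 0.66900.
So δ = 0.66900^(1/2) ≈ 0.818.

δ ≈ 0.818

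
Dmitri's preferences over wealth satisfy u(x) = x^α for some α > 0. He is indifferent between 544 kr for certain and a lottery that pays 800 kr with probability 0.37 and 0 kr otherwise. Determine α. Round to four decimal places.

α ≈ 2.5780

EU(lottery) = 0.37·800^α + 0.63·0 = 0.37·800^α.
Equating: 544^α = 0.37·800^α, i.e. 0.6800^α = 0.37.
Taking logs: α·ln(544/800) = ln(0.37), so α = -0.9942523 / -0.3856625 ≈ 2.5780.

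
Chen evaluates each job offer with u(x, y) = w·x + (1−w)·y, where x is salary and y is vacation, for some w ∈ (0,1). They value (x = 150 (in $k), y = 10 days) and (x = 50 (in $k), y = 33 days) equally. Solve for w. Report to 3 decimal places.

Equating utilities: w·150 + (1−w)·10 = w·50 + (1−w)·33.
Collecting terms: w·100 = (1−w)·23.
Hence w = 23/(100+23) = 23/123 = 0.187.

w = 0.187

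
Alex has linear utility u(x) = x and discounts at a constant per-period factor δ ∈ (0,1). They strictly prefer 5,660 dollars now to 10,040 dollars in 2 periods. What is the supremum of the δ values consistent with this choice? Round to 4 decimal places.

The preference means 5660 > δ^2·10040.
Hence δ^2 < 5660/10040 = 0.56375, and x ↦ x^(1/2) is increasing on (0,∞).
δ < (5660/10040)^(1/2) ≈ 0.7508.

δ < 0.7508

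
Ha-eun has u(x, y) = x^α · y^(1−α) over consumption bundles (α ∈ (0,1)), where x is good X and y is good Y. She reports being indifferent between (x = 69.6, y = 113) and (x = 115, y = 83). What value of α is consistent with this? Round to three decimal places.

α ≈ 0.381

The Cobb–Douglas utilities coincide, so 69.6^α·113^(1−α) = 115^α·83^(1−α).
(69.6/115)^α = (83/113)^(1−α); take logs: α·ln(69.6/115) = (1−α)·ln(83/113), i.e. α·-0.502168 = (1−α)·-0.308547.
With A = -0.502168 and B = -0.308547: α·A = (1−α)·B, so α = B/(A+B) = -0.308547/-0.810715 ≈ 0.381.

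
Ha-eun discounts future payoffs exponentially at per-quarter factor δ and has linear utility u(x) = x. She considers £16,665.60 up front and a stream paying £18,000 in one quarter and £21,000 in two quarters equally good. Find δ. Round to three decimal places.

δ ≈ 0.560

The stream is worth 18000δ + 21000δ² today, so 18000δ + 21000δ² = 16665.60.
Rearranged: 21000δ² + 18000δ − 16665.60 = 0.
The positive root is δ = [−18000 + √(18000² + 4·21000·16665.60)] / (2·21000) = (−18000 + 41520.000)/42000 ≈ 0.560.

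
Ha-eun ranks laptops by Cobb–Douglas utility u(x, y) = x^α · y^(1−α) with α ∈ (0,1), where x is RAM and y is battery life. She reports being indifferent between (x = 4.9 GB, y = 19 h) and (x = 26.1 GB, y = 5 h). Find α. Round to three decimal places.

Indifference: 4.9^α · 19^(1−α) = 26.1^α · 5^(1−α).
Taking logs: α·ln 4.9 + (1−α)·ln 19 = α·ln 26.1 + (1−α)·ln 5, i.e. α·-1.672700 = (1−α)·-1.335001.
Thus α·(-3.007701) = -1.335001, so α = -1.335001/-3.007701 ≈ 0.444.

α ≈ 0.444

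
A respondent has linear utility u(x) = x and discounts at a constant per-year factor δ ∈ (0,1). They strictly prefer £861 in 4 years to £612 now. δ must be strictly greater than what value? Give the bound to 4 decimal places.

δ > 0.9182

The preference means 612 < δ^4·861.
Hence δ^4 > 612/861 = 0.71080, and x ↦ x^(1/4) is increasing on (0,∞).
δ > (612/861)^(1/4) ≈ 0.9182.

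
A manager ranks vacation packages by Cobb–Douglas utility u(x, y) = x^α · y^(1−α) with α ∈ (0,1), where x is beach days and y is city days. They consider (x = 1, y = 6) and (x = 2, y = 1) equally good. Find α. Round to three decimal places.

α ≈ 0.721

Set the two utilities equal: 1^α·6^(1−α) = 2^α·1^(1−α).
Taking logs: α·ln 1 + (1−α)·ln 6 = α·ln 2 + (1−α)·ln 1, i.e. α·-0.693147 = (1−α)·-1.791759.
With A = -0.693147 and B = -1.791759: α·A = (1−α)·B, so α = B/(A+B) = -1.791759/-2.484906 ≈ 0.721.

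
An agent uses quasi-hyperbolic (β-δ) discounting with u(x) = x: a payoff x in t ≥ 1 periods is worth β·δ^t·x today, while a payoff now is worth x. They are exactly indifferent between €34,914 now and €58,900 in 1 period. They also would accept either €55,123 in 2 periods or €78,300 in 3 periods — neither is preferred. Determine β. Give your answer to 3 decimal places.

β ≈ 0.842

Both payoffs in the second observation are in the future, so β drops out: δ^2·55123 = δ^3·78300 ⇒ δ = 55123/78300 = 0.70400.
The first indifference: 34914 = β·δ·58900, so β = 34914/(δ·58900) = 34914/(0.70400·58900) ≈ 0.842.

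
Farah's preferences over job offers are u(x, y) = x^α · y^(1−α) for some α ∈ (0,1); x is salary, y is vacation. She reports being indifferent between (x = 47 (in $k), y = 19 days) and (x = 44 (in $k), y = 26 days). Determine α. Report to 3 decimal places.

Set the two utilities equal: 47^α·19^(1−α) = 44^α·26^(1−α).
Rearrange to (47/44)^α = (26/19)^(1−α) and take logs: α·0.065958 = (1−α)·0.313658.
With A = 0.065958 and B = 0.313658: α·A = (1−α)·B, so α = B/(A+B) = 0.313658/0.379616 ≈ 0.826.

α ≈ 0.826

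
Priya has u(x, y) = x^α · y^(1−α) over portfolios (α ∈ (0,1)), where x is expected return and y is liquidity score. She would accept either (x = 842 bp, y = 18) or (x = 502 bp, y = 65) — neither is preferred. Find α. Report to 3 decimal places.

α ≈ 0.713

Indifference: 842^α · 18^(1−α) = 502^α · 65^(1−α).
Taking logs: α·ln 842 + (1−α)·ln 18 = α·ln 502 + (1−α)·ln 65, i.e. α·0.517180 = (1−α)·1.284016.
With A = 0.517180 and B = 1.284016: α·A = (1−α)·B, so α = B/(A+B) = 1.284016/1.801196 ≈ 0.713.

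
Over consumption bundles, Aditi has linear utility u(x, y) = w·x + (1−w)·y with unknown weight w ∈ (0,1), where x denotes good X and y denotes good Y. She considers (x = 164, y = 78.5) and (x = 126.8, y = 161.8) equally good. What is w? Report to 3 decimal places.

w = 0.691

u(164,78.5) = u(126.8,161.8) means w·164 + (1−w)·78.5 = w·126.8 + (1−w)·161.8.
Rearranging, 37.2·w − 83.3·(1−w) = 0.
The marginal rate of substitution is 83.3/37.2, so w = 83.3/(37.2+83.3) = 0.691.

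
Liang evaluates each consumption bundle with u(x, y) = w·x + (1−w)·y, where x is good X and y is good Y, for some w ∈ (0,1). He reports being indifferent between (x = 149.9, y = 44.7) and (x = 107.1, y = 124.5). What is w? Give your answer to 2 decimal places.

w = 0.65

u(149.9,44.7) = u(107.1,124.5) means w·149.9 + (1−w)·44.7 = w·107.1 + (1−w)·124.5.
w·(149.9−107.1) = (1−w)·(124.5−44.7), i.e. w·42.8 = (1−w)·79.8.
The marginal rate of substitution is 79.8/42.8, so w = 79.8/(42.8+79.8) = 0.65.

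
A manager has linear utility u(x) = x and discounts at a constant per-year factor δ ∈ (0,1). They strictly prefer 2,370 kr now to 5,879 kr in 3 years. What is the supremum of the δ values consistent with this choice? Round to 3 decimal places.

δ < 0.739

Comparing present values: 2370 > δ^3·5879.
So δ^3 < 2370/5879 = 0.40313; taking the cube root of both positive sides preserves the inequality.
δ < 0.40313^(1/3) = 0.739.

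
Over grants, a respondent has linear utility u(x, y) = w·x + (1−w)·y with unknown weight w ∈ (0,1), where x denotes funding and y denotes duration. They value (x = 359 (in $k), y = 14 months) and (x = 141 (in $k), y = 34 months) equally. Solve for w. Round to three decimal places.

Equating utilities: w·359 + (1−w)·14 = w·141 + (1−w)·34.
Collecting terms: w·218 = (1−w)·20.
Hence w = 20/(218+20) = 20/238 = 0.084.

w = 0.084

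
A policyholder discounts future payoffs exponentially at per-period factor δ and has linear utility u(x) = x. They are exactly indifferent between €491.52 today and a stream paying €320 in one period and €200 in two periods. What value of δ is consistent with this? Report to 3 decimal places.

Equating present values: 491.52 = 320δ + 200δ².
So 200δ² + 320δ − 491.52 = 0.
The positive root is δ = [−320 + √(320² + 4·200·491.52)] / (2·200) = (−320 + 704.000)/400 ≈ 0.960.

δ ≈ 0.960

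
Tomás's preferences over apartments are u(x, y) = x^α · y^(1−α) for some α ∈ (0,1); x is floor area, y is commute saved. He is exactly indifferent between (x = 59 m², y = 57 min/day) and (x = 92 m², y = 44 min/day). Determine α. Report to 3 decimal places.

α ≈ 0.368

The Cobb–Douglas utilities coincide, so 59^α·57^(1−α) = 92^α·44^(1−α).
Rearrange to (59/92)^α = (44/57)^(1−α) and take logs: α·-0.444251 = (1−α)·-0.258862.
With A = -0.444251 and B = -0.258862: α·A = (1−α)·B, so α = B/(A+B) = -0.258862/-0.703113 ≈ 0.368.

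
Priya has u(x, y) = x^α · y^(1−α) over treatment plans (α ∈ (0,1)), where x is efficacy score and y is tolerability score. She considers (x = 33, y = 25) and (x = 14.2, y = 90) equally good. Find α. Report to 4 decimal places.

α ≈ 0.6030

Set the two utilities equal: 33^α·25^(1−α) = 14.2^α·90^(1−α).
Rearrange to (33/14.2)^α = (90/25)^(1−α) and take logs: α·0.8432656 = (1−α)·1.2809338.
With A = 0.8432656 and B = 1.2809338: α·A = (1−α)·B, so α = B/(A+B) = 1.2809338/2.1241994 ≈ 0.6030.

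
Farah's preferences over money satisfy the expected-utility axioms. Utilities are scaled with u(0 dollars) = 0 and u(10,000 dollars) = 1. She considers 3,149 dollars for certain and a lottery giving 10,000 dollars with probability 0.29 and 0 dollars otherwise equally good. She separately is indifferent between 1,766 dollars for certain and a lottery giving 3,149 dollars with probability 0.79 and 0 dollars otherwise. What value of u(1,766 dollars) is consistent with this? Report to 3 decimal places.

0.229

The first gamble pins u(3,149 dollars): it must equal 0.29·1 + 0.71·0 = 0.29.
The second indifference gives u(1,766 dollars) = 0.79·u(3,149 dollars) + 0.21·u(0 dollars) = 0.79·0.29 + 0.21·0.00 = 0.2291.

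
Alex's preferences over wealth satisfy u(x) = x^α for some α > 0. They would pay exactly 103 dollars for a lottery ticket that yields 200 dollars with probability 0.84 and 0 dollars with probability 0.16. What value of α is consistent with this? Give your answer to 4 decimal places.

Since u(0) = 0, the lottery's EU is 0.84·200^α.
Equating: 103^α = 0.84·200^α, i.e. 0.5150^α = 0.84.
Take logs: α = ln 0.84 / ln(103/200) ≈ 0.262743.

α ≈ 0.2627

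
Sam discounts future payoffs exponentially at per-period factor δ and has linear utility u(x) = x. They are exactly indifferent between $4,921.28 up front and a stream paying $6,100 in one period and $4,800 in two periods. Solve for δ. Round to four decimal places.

Equating present values: 4921.28 = 6100δ + 4800δ².
That is, 4800δ² + 6100δ − 4921.28 = 0, a quadratic in δ.
δ = (−6100 + √(6100² + 4·4800·4921.28)) / (2·4800) = (−6100 + √131698576.00) / 9600 ≈ 0.5600.

δ ≈ 0.5600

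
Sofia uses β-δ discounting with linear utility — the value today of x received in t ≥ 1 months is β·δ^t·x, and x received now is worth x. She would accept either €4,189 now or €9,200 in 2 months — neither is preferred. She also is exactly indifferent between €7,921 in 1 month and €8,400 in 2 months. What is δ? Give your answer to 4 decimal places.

From the later pair, β·δ^1·7921 = β·δ^2·8400; dividing through, δ = 7921/8400 = 0.94298.

δ ≈ 0.9430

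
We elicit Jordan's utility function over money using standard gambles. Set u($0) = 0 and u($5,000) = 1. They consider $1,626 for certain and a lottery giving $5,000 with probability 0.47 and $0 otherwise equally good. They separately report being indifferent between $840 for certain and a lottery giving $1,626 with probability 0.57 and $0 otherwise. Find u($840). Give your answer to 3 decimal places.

The first gamble pins u($1,626): it must equal 0.47·1 + 0.53·0 = 0.47.
Chaining: u($840) = 0.57·0.47 + 0.43·0.00 = 0.2679.

0.268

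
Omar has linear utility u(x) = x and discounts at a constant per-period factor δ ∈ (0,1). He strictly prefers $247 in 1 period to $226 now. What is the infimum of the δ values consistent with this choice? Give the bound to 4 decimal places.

The preference means 226 < δ·247.
So δ > 226/247 = 0.91498.

δ > 0.9150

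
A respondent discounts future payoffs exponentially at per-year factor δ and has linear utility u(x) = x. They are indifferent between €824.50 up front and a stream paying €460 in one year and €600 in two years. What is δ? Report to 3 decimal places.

The stream is worth 460δ + 600δ² today, so 460δ + 600δ² = 824.50.
So 600δ² + 460δ − 824.50 = 0.
δ = (−460 + √(460² + 4·600·824.50)) / (2·600) = (−460 + √2190400.00) / 1200 ≈ 0.850.

δ ≈ 0.850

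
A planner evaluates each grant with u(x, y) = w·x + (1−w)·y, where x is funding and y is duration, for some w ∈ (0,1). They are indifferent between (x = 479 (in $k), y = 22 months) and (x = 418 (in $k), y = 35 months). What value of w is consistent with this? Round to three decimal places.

w = 0.176

u(479,22) = u(418,35) means w·479 + (1−w)·22 = w·418 + (1−w)·35.
Collecting terms: w·61 = (1−w)·13.
So w/(1−w) = 13/61 = 0.2131, giving w = 13/(61+13) = 0.176.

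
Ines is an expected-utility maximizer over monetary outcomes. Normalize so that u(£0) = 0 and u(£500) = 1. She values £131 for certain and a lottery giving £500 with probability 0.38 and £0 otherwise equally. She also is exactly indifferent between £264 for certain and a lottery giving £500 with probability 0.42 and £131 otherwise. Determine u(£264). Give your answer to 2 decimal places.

0.64

From the first indifference, u(£131) = 0.38·u(£500) + 0.62·u(£0) = 0.38·1 + 0.62·0 = 0.38.
The second indifference gives u(£264) = 0.42·u(£500) + 0.58·u(£131) = 0.42·1.00 + 0.58·0.38 = 0.6404.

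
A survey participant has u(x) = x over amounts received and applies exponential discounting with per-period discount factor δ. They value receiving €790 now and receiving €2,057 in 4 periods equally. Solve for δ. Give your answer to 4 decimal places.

The payoff in 4 periods is discounted by δ^4, so u(790) = δ^4·u(2057) and δ^4 = u(790)/u(2057).
With u(x) = x: δ^4 = 790/2057 = 0.38405.
Hence δ = (0.38405)^(1/4) = 0.787224.

δ ≈ 0.7872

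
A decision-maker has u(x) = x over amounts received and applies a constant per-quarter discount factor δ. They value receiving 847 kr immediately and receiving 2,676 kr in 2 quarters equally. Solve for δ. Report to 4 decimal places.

δ ≈ 0.5626

Equating discounted utilities: u(847) = δ^2·u(2676) ⇒ δ^2 = u(847)/u(2676).
With u(x) = x: δ^2 = 847/2676 = 0.31652.
Taking the square root: δ = 0.31652^(1/2) ≈ 0.5626.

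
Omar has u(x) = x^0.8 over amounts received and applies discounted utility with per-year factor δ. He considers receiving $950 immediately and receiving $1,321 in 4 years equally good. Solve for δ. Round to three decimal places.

Indifference means u(950) = δ^4 · u(1321), so δ^4 = u(950)/u(1321).
With u(x) = x^0.8: δ^4 = 950^0.8/1321^0.8 = (950/1321)^0.8 = 0.76817.
So δ = 0.76817^(1/4) ≈ 0.936.

δ ≈ 0.936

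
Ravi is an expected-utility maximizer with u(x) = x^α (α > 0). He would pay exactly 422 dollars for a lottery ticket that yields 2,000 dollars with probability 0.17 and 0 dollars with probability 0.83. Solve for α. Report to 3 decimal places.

α ≈ 1.139

The lottery's expected utility is 0.17·u(2000) + 0.83·u(0) = 0.17·2000^α (since u(0) = 0 for α > 0).
Setting u(422) equal to that: 422^α = 0.17·2000^α ⇒ (422/2000)^α = 0.17.
Take logs: α = ln 0.17 / ln(422/2000) ≈ 1.13887.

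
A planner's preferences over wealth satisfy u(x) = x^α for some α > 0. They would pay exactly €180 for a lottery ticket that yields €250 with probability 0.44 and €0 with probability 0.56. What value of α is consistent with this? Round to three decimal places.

α ≈ 2.499

The lottery's expected utility is 0.44·u(250) + 0.56·u(0) = 0.44·250^α (since u(0) = 0 for α > 0).
Equating: 180^α = 0.44·250^α, i.e. 0.7200^α = 0.44.
Take logs: α = ln 0.44 / ln(180/250) ≈ 2.49915.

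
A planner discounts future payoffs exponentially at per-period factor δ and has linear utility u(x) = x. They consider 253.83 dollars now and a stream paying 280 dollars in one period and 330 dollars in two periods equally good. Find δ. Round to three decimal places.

δ ≈ 0.550

The stream is worth 280δ + 330δ² today, so 280δ + 330δ² = 253.83.
So 330δ² + 280δ − 253.83 = 0.
δ = (−280 + √(280² + 4·330·253.83)) / (2·330) = (−280 + √413455.60) / 660 ≈ 0.550.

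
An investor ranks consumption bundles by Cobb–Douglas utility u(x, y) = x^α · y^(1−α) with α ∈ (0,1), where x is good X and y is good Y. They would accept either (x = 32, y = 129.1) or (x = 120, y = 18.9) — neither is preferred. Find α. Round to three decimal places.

Indifference: 32^α · 129.1^(1−α) = 120^α · 18.9^(1−α).
Taking logs: α·ln 32 + (1−α)·ln 129.1 = α·ln 120 + (1−α)·ln 18.9, i.e. α·-1.321756 = (1−α)·-1.921425.
With A = -1.321756 and B = -1.921425: α·A = (1−α)·B, so α = B/(A+B) = -1.921425/-3.243181 ≈ 0.592.

α ≈ 0.592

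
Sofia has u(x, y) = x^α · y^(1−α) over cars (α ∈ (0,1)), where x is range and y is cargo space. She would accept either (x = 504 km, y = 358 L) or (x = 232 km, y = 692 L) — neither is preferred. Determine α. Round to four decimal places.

The Cobb–Douglas utilities coincide, so 504^α·358^(1−α) = 232^α·692^(1−α).
Taking logs: α·ln 504 + (1−α)·ln 358 = α·ln 232 + (1−α)·ln 692, i.e. α·0.7758389 = (1−α)·0.6590530.
With A = 0.7758389 and B = 0.6590530: α·A = (1−α)·B, so α = B/(A+B) = 0.6590530/1.4348919 ≈ 0.4593.

α ≈ 0.4593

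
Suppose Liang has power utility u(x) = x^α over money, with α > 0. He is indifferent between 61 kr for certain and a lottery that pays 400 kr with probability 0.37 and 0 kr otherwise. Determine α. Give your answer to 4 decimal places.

α ≈ 0.5287

Since u(0) = 0, the lottery's EU is 0.37·400^α.
Setting u(61) equal to that: 61^α = 0.37·400^α ⇒ (61/400)^α = 0.37.
Taking logs: α·ln(61/400) = ln(0.37), so α = -0.9942523 / -1.8805907 ≈ 0.5287.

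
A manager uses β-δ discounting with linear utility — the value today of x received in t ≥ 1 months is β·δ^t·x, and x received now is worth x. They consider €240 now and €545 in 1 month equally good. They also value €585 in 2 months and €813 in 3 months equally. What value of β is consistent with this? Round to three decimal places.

The second indifference involves only future payoffs, so β cancels: β·δ^2·585 = β·δ^3·813, giving δ = 585/813 = 0.71956.
Now use the now-vs-future pair: 240 = β·δ·545 gives β = 240/(0.71956·545) ≈ 0.612.

β ≈ 0.612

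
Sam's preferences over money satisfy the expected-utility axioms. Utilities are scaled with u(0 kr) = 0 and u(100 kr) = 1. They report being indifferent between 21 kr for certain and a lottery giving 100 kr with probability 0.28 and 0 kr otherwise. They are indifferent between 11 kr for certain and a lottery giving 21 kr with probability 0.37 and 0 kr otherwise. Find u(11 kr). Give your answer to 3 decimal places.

From the first indifference, u(21 kr) = 0.28·u(100 kr) + 0.72·u(0 kr) = 0.28·1 + 0.72·0 = 0.28.
Chaining: u(11 kr) = 0.37·0.28 + 0.63·0.00 = 0.1036.

0.104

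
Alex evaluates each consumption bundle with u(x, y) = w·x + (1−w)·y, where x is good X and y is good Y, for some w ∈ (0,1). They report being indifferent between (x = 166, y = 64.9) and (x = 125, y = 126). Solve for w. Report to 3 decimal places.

Indifference: w·166 + (1−w)·64.9 = w·125 + (1−w)·126.
w·(166−125) = (1−w)·(126−64.9), i.e. w·41 = (1−w)·61.1.
Hence w = 61.1/(41+61.1) = 61.1/102.1 = 0.598.

w = 0.598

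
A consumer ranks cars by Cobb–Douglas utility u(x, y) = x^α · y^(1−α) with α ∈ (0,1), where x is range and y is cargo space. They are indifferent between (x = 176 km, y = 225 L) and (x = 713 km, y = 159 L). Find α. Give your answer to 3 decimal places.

Set the two utilities equal: 176^α·225^(1−α) = 713^α·159^(1−α).
(176/713)^α = (159/225)^(1−α); take logs: α·ln(176/713) = (1−α)·ln(159/225), i.e. α·-1.398997 = (1−α)·-0.347196.
So α/(1−α) = (-0.347196)/(-1.398997) = 0.248175, and α = 0.248175/1.248175 ≈ 0.199.

α ≈ 0.199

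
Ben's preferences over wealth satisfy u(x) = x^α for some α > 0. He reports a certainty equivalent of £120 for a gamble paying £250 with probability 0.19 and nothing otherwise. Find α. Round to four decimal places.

α ≈ 2.2627

The lottery's expected utility is 0.19·u(250) + 0.81·u(0) = 0.19·250^α (since u(0) = 0 for α > 0).
Equating: 120^α = 0.19·250^α, i.e. 0.4800^α = 0.19.
α = ln(0.19) / ln(120/250) = -1.6607312/-0.7339692 ≈ 2.2627.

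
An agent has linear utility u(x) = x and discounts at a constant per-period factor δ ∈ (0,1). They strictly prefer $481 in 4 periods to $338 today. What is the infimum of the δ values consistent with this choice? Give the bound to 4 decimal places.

Under u(x) = x this choice says 338 < δ^4·481.
Hence δ^4 > 338/481 = 0.70270, and x ↦ x^(1/4) is increasing on (0,∞).
δ > (338/481)^(1/4) ≈ 0.9156.

δ > 0.9156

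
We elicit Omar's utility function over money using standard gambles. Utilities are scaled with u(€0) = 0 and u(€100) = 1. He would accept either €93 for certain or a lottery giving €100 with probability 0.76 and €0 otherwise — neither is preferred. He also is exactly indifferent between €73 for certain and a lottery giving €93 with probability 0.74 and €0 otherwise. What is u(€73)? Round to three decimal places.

0.562

The first gamble pins u(€93): it must equal 0.76·1 + 0.24·0 = 0.76.
Chaining: u(€73) = 0.74·0.76 + 0.26·0.00 = 0.5624.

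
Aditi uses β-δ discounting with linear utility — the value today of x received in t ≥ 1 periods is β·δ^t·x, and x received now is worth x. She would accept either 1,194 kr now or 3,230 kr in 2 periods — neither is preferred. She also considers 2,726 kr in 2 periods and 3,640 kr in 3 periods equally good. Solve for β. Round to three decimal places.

β ≈ 0.659

Both payoffs in the second observation are in the future, so β drops out: δ^2·2726 = δ^3·3640 ⇒ δ = 2726/3640 = 0.74890.
The first indifference: 1194 = β·δ^2·3230, so β = 1194/(δ^2·3230) = 1194/(0.56085·3230) ≈ 0.659.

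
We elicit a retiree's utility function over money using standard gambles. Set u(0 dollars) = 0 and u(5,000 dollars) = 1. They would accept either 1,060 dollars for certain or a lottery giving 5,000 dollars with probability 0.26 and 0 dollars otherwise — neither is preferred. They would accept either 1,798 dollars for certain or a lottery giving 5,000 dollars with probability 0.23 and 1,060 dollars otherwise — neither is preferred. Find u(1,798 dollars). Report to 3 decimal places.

0.430

The first gamble pins u(1,060 dollars): it must equal 0.26·1 + 0.74·0 = 0.26.
The second indifference gives u(1,798 dollars) = 0.23·u(5,000 dollars) + 0.77·u(1,060 dollars) = 0.23·1.00 + 0.77·0.26 = 0.4302.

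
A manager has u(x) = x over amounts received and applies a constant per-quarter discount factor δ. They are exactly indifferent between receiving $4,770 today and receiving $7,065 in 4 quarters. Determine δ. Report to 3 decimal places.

δ ≈ 0.906

The payoff in 4 quarters is discounted by δ^4, so u(4770) = δ^4·u(7065) and δ^4 = u(4770)/u(7065).
With u(x) = x: δ^4 = 4770/7065 = 0.67516.
So δ = 0.67516^(1/4) ≈ 0.906.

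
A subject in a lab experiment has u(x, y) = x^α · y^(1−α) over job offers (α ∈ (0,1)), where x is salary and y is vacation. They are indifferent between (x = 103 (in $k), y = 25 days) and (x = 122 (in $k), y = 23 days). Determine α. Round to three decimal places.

Indifference: 103^α · 25^(1−α) = 122^α · 23^(1−α).
(103/122)^α = (23/25)^(1−α); take logs: α·ln(103/122) = (1−α)·ln(23/25), i.e. α·-0.169292 = (1−α)·-0.083382.
Thus α·(-0.252674) = -0.083382, so α = -0.083382/-0.252674 ≈ 0.330.

α ≈ 0.330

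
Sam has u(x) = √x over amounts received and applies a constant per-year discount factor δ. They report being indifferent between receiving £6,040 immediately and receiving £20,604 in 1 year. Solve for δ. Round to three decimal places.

δ ≈ 0.541

The payoff in 1 year is discounted by δ, so u(6040) = δ·u(20604) and δ = u(6040)/u(20604).
Since u(x) = √x, δ = √(6040/20604) = 0.54143.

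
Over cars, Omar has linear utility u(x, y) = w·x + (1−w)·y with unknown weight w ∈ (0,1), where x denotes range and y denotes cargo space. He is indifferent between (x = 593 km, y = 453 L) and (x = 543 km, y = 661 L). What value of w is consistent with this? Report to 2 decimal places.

Indifference: w·593 + (1−w)·453 = w·543 + (1−w)·661.
Collecting terms: w·50 = (1−w)·208.
Hence w = 208/(50+208) = 208/258 = 0.81.

w = 0.81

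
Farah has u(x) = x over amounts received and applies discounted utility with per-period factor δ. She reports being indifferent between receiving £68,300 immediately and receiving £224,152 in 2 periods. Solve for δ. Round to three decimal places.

δ ≈ 0.552

Indifference means u(68300) = δ^2 · u(224152), so δ^2 = u(68300)/u(224152).
With u(x) = x: δ^2 = 68300/224152 = 0.30470.
Taking the square root: δ = 0.30470^(1/2) ≈ 0.552.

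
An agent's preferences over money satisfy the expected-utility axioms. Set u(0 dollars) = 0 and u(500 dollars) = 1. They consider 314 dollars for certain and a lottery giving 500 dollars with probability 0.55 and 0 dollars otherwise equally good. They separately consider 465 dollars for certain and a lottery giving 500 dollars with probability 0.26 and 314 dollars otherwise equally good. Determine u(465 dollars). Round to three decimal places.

First, u(314 dollars) = 0.55·u(500 dollars) + 0.45·u(0 dollars) = 0.55.
Then u(465 dollars) = 0.26·u(500 dollars) + 0.74·u(314 dollars) = 0.26·1.00 + 0.74·0.55 = 0.6670.

0.667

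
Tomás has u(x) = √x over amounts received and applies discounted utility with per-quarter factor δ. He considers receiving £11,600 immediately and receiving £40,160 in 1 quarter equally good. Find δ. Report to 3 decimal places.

δ ≈ 0.537

Indifference means u(11600) = δ · u(40160), so δ = u(11600)/u(40160).
With u(x) = √x: δ = √11600/√40160 = √(11600/40160) = 0.53744.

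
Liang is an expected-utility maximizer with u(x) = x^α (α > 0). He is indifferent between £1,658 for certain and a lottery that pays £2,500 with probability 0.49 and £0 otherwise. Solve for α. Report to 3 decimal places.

EU(lottery) = 0.49·2500^α + 0.51·0 = 0.49·2500^α.
Setting u(1658) equal to that: 1658^α = 0.49·2500^α ⇒ (1658/2500)^α = 0.49.
α = ln(0.49) / ln(1658/2500) = -0.713350/-0.410679 ≈ 1.737.

α ≈ 1.737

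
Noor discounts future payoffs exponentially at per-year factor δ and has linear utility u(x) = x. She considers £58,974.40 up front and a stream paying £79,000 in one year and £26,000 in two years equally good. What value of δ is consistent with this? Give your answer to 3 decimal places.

Equating present values: 58974.40 = 79000δ + 26000δ².
So 26000δ² + 79000δ − 58974.40 = 0.
δ = (−79000 + √(79000² + 4·26000·58974.40)) / (2·26000) = (−79000 + √12374337600.00) / 52000 ≈ 0.620.

δ ≈ 0.620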